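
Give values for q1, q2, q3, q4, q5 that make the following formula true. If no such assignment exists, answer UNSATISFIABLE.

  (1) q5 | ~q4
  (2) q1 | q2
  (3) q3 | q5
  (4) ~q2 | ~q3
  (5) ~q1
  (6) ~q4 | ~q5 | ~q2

Unit clause (~q1) forces q1 = 0.
Unit clause (q2) forces q2 = 1.
Unit clause (~q3) forces q3 = 0.
Unit clause (q5) forces q5 = 1.
Unit clause (~q4) forces q4 = 0.
Every clause now holds.

q1=0, q2=1, q3=0, q4=0, q5=1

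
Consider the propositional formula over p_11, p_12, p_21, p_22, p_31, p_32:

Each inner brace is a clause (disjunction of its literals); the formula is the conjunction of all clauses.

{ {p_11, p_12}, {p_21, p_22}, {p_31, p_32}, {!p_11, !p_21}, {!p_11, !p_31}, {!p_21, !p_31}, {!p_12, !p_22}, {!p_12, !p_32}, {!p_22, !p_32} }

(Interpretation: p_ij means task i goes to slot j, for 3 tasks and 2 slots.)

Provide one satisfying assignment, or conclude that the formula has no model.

UNSATISFIABLE

Branch on p_11: set p_11 = true.
The clause (!p_21) is unit, so p_21 = false.
The clause (p_22) is unit, so p_22 = true.
The clause (!p_31) is unit, so p_31 = false.
The clause (p_32) is unit, so p_32 = true.
But (!p_32) is also a unit clause — contradiction.
So p_11 must be the other value — set p_11 = false.
The clause (p_12) is unit, so p_12 = true.
The clause (!p_22) is unit, so p_22 = false.
The clause (p_21) is unit, so p_21 = true.
The clause (!p_31) is unit, so p_31 = false.
The clause (p_32) is unit, so p_32 = true.
But (!p_32) is also a unit clause — contradiction.
Either choice for p_11 ends in contradiction.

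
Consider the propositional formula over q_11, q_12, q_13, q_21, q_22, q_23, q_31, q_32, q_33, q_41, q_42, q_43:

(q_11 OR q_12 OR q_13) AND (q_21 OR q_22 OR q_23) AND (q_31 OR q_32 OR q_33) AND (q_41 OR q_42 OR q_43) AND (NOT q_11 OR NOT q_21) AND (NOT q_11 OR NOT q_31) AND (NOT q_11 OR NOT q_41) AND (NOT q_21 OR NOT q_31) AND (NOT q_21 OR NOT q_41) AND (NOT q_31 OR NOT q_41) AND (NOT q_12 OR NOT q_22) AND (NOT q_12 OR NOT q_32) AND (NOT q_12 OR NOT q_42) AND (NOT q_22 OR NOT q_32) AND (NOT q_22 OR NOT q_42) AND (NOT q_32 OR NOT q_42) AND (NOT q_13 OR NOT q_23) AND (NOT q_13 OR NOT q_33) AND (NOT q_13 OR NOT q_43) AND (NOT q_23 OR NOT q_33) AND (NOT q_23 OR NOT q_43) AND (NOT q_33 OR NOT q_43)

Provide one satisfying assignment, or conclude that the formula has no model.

Branch on q_11: set q_11 = false.
Branch on q_12: set q_12 = true.
Unit clause (NOT q_22) forces q_22 = false.
Unit clause (NOT q_32) forces q_32 = false.
Unit clause (NOT q_42) forces q_42 = false.
Branch on q_21: set q_21 = true.
Unit clause (NOT q_31) forces q_31 = false.
Unit clause (q_33) forces q_33 = true.
Unit clause (NOT q_41) forces q_41 = false.
Unit clause (q_43) forces q_43 = true.
Now (NOT q_43) is unsatisfied and unit — conflict.
So q_21 must be the other value — set q_21 = false.
Unit clause (q_23) forces q_23 = true.
Unit clause (NOT q_13) forces q_13 = false.
Unit clause (NOT q_33) forces q_33 = false.
Unit clause (q_31) forces q_31 = true.
Unit clause (NOT q_41) forces q_41 = false.
Unit clause (q_43) forces q_43 = true.
Now (NOT q_43) is unsatisfied and unit — conflict.
Both values of q_21 lead to a conflict.
So q_12 must be the other value — set q_12 = false.
Unit clause (q_13) forces q_13 = true.
Unit clause (NOT q_23) forces q_23 = false.
Unit clause (NOT q_33) forces q_33 = false.
Unit clause (NOT q_43) forces q_43 = false.
Branch on q_21: set q_21 = true.
Unit clause (NOT q_31) forces q_31 = false.
Unit clause (q_32) forces q_32 = true.
Unit clause (NOT q_41) forces q_41 = false.
Unit clause (q_42) forces q_42 = true.
Now (NOT q_42) is unsatisfied and unit — conflict.
So q_21 must be the other value — set q_21 = false.
Unit clause (q_22) forces q_22 = true.
Unit clause (NOT q_32) forces q_32 = false.
Unit clause (q_31) forces q_31 = true.
Unit clause (NOT q_41) forces q_41 = false.
Unit clause (q_42) forces q_42 = true.
Now (NOT q_42) is unsatisfied and unit — conflict.
Both values of q_21 lead to a conflict.
Both values of q_12 lead to a conflict.
So q_11 must be the other value — set q_11 = true.
Unit clause (NOT q_21) forces q_21 = false.
Unit clause (NOT q_31) forces q_31 = false.
Unit clause (NOT q_41) forces q_41 = false.
Branch on q_22: set q_22 = true.
Unit clause (NOT q_12) forces q_12 = false.
Unit clause (NOT q_32) forces q_32 = false.
Unit clause (q_33) forces q_33 = true.
Unit clause (NOT q_42) forces q_42 = false.
Unit clause (q_43) forces q_43 = true.
Now (NOT q_43) is unsatisfied and unit — conflict.
So q_22 must be the other value — set q_22 = false.
Unit clause (q_23) forces q_23 = true.
Unit clause (NOT q_13) forces q_13 = false.
Unit clause (NOT q_33) forces q_33 = false.
Unit clause (q_32) forces q_32 = true.
Unit clause (NOT q_12) forces q_12 = false.
Unit clause (NOT q_42) forces q_42 = false.
Unit clause (q_43) forces q_43 = true.
Now (NOT q_43) is unsatisfied and unit — conflict.
Both values of q_22 lead to a conflict.
Both values of q_11 lead to a conflict.

UNSATISFIABLE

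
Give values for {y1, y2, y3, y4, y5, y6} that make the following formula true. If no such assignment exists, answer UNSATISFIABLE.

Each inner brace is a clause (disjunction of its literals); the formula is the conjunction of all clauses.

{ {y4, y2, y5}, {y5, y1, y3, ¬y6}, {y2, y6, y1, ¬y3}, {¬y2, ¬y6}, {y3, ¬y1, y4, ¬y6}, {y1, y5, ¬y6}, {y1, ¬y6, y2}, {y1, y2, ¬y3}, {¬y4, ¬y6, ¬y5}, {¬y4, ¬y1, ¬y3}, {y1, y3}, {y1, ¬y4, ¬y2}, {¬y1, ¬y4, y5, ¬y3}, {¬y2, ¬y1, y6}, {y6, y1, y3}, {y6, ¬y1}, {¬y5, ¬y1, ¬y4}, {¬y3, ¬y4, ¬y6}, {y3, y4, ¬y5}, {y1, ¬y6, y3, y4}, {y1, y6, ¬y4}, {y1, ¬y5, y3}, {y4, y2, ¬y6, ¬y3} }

Branch on y2: set y2 = True.
Unit clause (¬y6) forces y6 = False.
Unit clause (¬y1) forces y1 = False.
Unit clause (y3) forces y3 = True.
Unit clause (¬y4) forces y4 = False.
All clauses hold; y5 can take either value.

y1 ↦ False, y2 ↦ True, y3 ↦ True, y4 ↦ False, y5 ↦ True, y6 ↦ False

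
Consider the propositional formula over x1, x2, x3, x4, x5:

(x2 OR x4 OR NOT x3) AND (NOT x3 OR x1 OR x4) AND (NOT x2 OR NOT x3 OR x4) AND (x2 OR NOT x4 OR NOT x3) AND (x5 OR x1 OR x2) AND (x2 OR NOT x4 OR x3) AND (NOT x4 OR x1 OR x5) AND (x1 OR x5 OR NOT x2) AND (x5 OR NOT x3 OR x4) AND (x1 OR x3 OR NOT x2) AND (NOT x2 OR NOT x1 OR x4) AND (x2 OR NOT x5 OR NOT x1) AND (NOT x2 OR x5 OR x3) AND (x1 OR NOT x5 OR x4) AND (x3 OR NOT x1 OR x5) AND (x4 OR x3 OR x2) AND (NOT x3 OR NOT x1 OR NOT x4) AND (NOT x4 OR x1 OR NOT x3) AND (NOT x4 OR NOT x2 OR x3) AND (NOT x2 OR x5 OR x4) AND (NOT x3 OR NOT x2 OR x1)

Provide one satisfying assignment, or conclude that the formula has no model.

Suppose x2 = true.
Suppose x3 = false.
Unit clause (x1) forces x1 = true.
Unit clause (x4) forces x4 = true.
But (NOT x4) is also a unit clause — contradiction.
Backtrack on x3: now try x3 = true.
Unit clause (x4) forces x4 = true.
Unit clause (NOT x1) forces x1 = false.
But (x1) is also a unit clause — contradiction.
Both values of x3 lead to a conflict.
Backtrack on x2: now try x2 = false.
Suppose x4 = true.
Unit clause (NOT x3) forces x3 = false.
But (x3) is also a unit clause — contradiction.
Backtrack on x4: now try x4 = false.
Unit clause (NOT x3) forces x3 = false.
But (x3) is also a unit clause — contradiction.
Both values of x4 lead to a conflict.
Both values of x2 lead to a conflict.

UNSATISFIABLE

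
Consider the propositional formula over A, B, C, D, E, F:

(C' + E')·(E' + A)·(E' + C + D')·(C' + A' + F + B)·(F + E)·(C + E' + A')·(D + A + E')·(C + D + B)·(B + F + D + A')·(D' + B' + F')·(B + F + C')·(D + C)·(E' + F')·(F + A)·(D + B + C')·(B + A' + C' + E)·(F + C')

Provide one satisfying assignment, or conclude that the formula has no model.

A=1; B=1; C=1; D=0; E=0; F=1

Try C = 1.
The clause (E') is unit, so E = 0.
The clause (F) is unit, so F = 1.
Try D = 0.
The clause (B) is unit, so B = 1.
All clauses hold; A can take either value.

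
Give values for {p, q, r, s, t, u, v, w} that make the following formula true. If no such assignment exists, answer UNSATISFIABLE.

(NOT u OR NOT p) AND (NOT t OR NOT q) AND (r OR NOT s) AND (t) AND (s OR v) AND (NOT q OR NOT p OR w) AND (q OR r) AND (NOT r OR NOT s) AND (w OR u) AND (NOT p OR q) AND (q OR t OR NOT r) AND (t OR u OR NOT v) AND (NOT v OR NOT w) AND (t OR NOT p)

p: false,  q: false,  r: true,  s: false,  t: true,  u: true,  v: true,  w: false

Unit clause (t) forces t = true.
Unit clause (NOT q) forces q = false.
Unit clause (r) forces r = true.
Unit clause (NOT s) forces s = false.
Unit clause (v) forces v = true.
Unit clause (NOT p) forces p = false.
Unit clause (NOT w) forces w = false.
Unit clause (u) forces u = true.
Every clause now holds.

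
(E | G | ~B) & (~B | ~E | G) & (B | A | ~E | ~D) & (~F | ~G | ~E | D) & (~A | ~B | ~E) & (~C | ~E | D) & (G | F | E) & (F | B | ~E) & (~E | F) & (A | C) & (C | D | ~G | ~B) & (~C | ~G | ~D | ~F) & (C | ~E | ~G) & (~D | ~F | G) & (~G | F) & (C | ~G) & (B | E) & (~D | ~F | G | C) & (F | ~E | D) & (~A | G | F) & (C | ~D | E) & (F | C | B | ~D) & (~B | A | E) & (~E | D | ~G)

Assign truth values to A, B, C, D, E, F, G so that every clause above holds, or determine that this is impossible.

A=1,  B=0,  C=0,  D=0,  E=1,  F=1,  G=0

Suppose E = 1.
Unit clause (F) forces F = 1.
Suppose B = 0.
Suppose A = 1.
Suppose G = 0.
Unit clause (~D) forces D = 0.
Unit clause (~C) forces C = 0.
This assignment satisfies each clause.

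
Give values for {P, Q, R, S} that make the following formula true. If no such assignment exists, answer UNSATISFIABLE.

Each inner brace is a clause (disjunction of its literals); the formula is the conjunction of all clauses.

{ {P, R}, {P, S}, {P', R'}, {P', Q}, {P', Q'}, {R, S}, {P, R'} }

UNSATISFIABLE

Try P = 1.
(R') alone gives R = 0.
(Q) alone gives Q = 1.
But (Q') is also a unit clause — contradiction.
So P must be the other value — set P = 0.
(R) alone gives R = 1.
But (R') is also a unit clause — contradiction.
Neither P = 1 nor P = 0 works.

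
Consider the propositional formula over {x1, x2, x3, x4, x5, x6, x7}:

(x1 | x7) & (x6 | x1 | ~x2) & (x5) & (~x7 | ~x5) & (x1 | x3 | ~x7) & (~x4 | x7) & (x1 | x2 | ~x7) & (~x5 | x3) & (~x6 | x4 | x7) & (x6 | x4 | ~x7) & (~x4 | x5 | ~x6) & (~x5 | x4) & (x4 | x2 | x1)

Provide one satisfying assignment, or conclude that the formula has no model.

UNSATISFIABLE

(x5) alone gives x5 = 1.
(~x7) alone gives x7 = 0.
(x1) alone gives x1 = 1.
(~x4) alone gives x4 = 0.
Now (x4) is unsatisfied and unit — conflict.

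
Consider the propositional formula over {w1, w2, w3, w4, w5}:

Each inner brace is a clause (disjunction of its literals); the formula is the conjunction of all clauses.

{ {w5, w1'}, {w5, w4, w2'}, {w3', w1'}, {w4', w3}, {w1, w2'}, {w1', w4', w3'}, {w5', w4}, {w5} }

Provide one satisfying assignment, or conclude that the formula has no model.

The clause (w5) is unit, so w5 = 1.
The clause (w4) is unit, so w4 = 1.
The clause (w3) is unit, so w3 = 1.
The clause (w1') is unit, so w1 = 0.
The clause (w2') is unit, so w2 = 0.
This assignment satisfies each clause.

w1: 0; w2: 0; w3: 1; w4: 1; w5: 1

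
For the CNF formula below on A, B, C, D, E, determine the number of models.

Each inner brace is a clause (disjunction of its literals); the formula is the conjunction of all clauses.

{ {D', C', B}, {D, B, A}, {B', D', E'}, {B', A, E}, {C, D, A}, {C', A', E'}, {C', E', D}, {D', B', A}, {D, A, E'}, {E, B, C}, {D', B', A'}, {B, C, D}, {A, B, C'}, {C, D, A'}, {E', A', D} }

4

There are 2^5 = 32 truth assignments over (A, B, C, D, E).
Split on B. With B = 1, the clauses containing B are satisfied and B' drops from the rest; 1 of the 2^4 = 16 assignments to the other variables satisfy what remains.
With B = 0, by the same count on the reduced clause set, 3 assignments work.
Total: 1 + 3 = 4.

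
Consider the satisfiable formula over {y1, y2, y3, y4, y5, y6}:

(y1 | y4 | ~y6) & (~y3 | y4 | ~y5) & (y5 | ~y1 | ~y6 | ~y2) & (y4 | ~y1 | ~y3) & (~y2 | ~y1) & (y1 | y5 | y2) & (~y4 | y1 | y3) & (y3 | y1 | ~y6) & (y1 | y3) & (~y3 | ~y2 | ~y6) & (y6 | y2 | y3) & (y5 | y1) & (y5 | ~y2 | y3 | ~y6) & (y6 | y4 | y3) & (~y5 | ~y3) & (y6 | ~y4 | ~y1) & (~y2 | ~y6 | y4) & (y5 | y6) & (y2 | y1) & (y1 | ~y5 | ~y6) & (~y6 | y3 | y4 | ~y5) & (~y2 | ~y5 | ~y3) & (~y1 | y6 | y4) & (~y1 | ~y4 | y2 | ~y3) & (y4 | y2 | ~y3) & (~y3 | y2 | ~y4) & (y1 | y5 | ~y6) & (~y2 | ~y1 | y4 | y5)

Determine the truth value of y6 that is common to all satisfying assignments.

Suppose y6 = 0.
The clause (y5) is unit, so y5 = 1.
The clause (~y3) is unit, so y3 = 0.
The clause (y1) is unit, so y1 = 1.
The clause (~y2) is unit, so y2 = 0.
Now (y2) is unsatisfied and unit — conflict.
So every satisfying assignment has y6 = True.

True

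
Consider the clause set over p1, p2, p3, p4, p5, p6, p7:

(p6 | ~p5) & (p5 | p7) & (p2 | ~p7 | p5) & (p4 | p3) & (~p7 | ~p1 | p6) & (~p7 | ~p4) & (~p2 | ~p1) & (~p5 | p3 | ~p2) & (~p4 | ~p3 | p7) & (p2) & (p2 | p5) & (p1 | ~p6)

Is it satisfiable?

The clause (p2) is unit, so p2 = 1.
The clause (~p1) is unit, so p1 = 0.
The clause (~p6) is unit, so p6 = 0.
The clause (~p5) is unit, so p5 = 0.
The clause (p7) is unit, so p7 = 1.
The clause (~p4) is unit, so p4 = 0.
The clause (p3) is unit, so p3 = 1.
This assignment satisfies each clause.
A satisfying assignment: p1 ↦ 0; p2 ↦ 1; p3 ↦ 1; p4 ↦ 0; p5 ↦ 0; p6 ↦ 0; p7 ↦ 1.

Yes, satisfiable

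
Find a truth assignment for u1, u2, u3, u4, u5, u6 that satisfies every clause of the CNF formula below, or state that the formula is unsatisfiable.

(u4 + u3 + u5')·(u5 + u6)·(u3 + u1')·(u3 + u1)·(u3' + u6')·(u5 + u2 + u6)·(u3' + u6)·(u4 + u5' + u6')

UNSATISFIABLE

Try u5 = 1.
Try u4 = 1.
Try u3 = 1.
Unit clause (u6') forces u6 = 0.
Now (u6) is unsatisfied and unit — conflict.
Backtrack on u3: now try u3 = 0.
Unit clause (u1') forces u1 = 0.
Now (u1) is unsatisfied and unit — conflict.
Both values of u3 lead to a conflict.
Backtrack on u4: now try u4 = 0.
Unit clause (u3) forces u3 = 1.
Unit clause (u6') forces u6 = 0.
Now (u6) is unsatisfied and unit — conflict.
Both values of u4 lead to a conflict.
Backtrack on u5: now try u5 = 0.
Unit clause (u6) forces u6 = 1.
Unit clause (u3') forces u3 = 0.
Unit clause (u1') forces u1 = 0.
Now (u1) is unsatisfied and unit — conflict.
Both values of u5 lead to a conflict.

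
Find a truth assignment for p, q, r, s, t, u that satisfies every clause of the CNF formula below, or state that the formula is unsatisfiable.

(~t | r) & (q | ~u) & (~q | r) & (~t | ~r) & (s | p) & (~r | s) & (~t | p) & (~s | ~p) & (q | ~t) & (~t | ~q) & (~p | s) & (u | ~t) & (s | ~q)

p=0; q=0; r=0; s=1; t=0; u=0

Try t = 0.
Try q = 0.
Unit clause (~u) forces u = 0.
Try s = 1.
Unit clause (~p) forces p = 0.
All clauses hold; r can take either value.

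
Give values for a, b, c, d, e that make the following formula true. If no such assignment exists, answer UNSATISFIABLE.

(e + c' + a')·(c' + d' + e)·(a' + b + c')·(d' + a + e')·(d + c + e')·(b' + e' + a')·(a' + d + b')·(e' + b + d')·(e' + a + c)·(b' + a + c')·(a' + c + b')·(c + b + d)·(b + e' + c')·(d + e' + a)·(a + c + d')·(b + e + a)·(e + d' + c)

Try e = 0.
Try c = 0.
(d') alone gives d = 0.
(b) alone gives b = 1.
(a') alone gives a = 0.
This assignment satisfies each clause.

a: 0, b: 1, c: 0, d: 0, e: 0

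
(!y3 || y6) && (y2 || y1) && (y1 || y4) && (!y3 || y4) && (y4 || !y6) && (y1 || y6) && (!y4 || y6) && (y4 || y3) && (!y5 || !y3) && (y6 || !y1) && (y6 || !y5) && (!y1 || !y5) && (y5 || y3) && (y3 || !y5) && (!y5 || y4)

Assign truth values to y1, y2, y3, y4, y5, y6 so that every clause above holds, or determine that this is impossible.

y1=true,  y2=false,  y3=true,  y4=true,  y5=false,  y6=true

Try y3 = true.
The clause (y6) is unit, so y6 = true.
The clause (y4) is unit, so y4 = true.
The clause (!y5) is unit, so y5 = false.
Try y2 = false.
The clause (y1) is unit, so y1 = true.
This assignment satisfies each clause.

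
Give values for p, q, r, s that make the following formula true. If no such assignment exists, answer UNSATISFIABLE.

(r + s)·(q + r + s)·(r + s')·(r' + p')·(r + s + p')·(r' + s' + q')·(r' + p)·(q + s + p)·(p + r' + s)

Case r = 1:
The clause (p') is unit, so p = 0.
Now (p) is unsatisfied and unit — conflict.
Backtrack on r: now try r = 0.
The clause (s) is unit, so s = 1.
Now (s') is unsatisfied and unit — conflict.
Either choice for r ends in contradiction.

UNSATISFIABLE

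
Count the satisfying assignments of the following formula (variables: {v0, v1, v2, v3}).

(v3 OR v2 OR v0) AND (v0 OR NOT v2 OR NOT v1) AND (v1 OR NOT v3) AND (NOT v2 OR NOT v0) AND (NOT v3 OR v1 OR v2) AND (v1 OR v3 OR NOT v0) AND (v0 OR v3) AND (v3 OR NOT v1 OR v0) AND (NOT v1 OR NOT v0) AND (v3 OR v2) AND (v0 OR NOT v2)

1

There are 2^4 = 16 truth assignments over (v0, v1, v2, v3).
Check each against the 11 clauses (columns in the order v0, v1, v2, v3):
  F F F F  ✗ fails (v3 OR v2 OR v0)
  F F F T  ✗ fails (v1 OR NOT v3)
  F F T F  ✗ fails (v0 OR v3)
  F F T T  ✗ fails (v1 OR NOT v3)
  F T F F  ✗ fails (v3 OR v2 OR v0)
  F T F T  ✓ satisfies all
  F T T F  ✗ fails (v0 OR NOT v2 OR NOT v1)
  F T T T  ✗ fails (v0 OR NOT v2 OR NOT v1)
  T F F F  ✗ fails (v1 OR v3 OR NOT v0)
  T F F T  ✗ fails (v1 OR NOT v3)
  T F T F  ✗ fails (NOT v2 OR NOT v0)
  T F T T  ✗ fails (v1 OR NOT v3)
  T T F F  ✗ fails (NOT v1 OR NOT v0)
  T T F T  ✗ fails (NOT v1 OR NOT v0)
  T T T F  ✗ fails (NOT v2 OR NOT v0)
  T T T T  ✗ fails (NOT v2 OR NOT v0)
1 of the 16 rows is a model.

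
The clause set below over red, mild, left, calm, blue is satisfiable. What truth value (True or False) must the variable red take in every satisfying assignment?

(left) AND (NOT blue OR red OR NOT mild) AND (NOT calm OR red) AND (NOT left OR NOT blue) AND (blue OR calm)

Suppose red = false.
Unit clause (left) forces left = true.
Unit clause (NOT calm) forces calm = false.
Unit clause (NOT blue) forces blue = false.
Now (blue) is unsatisfied and unit — conflict.
So every satisfying assignment has red = True.

True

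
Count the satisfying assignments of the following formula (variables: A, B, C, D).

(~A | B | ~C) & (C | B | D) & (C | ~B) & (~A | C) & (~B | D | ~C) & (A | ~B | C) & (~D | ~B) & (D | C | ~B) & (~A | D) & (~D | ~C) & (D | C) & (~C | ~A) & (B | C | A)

There are 2^4 = 16 truth assignments over (A, B, C, D).
Check each against the 13 clauses (columns in the order A, B, C, D):
  F F F F  ✗ fails (C | B | D)
  F F F T  ✗ fails (B | C | A)
  F F T F  ✓ satisfies all
  F F T T  ✗ fails (~D | ~C)
  F T F F  ✗ fails (C | ~B)
  F T F T  ✗ fails (C | ~B)
  F T T F  ✗ fails (~B | D | ~C)
  F T T T  ✗ fails (~D | ~B)
  T F F F  ✗ fails (C | B | D)
  T F F T  ✗ fails (~A | C)
  T F T F  ✗ fails (~A | B | ~C)
  T F T T  ✗ fails (~A | B | ~C)
  T T F F  ✗ fails (C | ~B)
  T T F T  ✗ fails (C | ~B)
  T T T F  ✗ fails (~B | D | ~C)
  T T T T  ✗ fails (~D | ~B)
1 of the 16 rows is a model.

1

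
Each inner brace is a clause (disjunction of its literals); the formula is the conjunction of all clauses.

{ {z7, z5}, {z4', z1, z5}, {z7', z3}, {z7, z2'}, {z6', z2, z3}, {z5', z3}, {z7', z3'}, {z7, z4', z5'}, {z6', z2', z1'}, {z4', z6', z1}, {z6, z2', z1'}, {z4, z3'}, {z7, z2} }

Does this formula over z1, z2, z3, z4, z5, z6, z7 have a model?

Unsatisfiable

Suppose z7 = 1.
The clause (z3) is unit, so z3 = 1.
That conflicts with the unit clause (z3').
Undo z7 and try z7 = 0.
The clause (z5) is unit, so z5 = 1.
The clause (z2') is unit, so z2 = 0.
That conflicts with the unit clause (z2).
Both values of z7 lead to a conflict.
No assignment satisfies every clause.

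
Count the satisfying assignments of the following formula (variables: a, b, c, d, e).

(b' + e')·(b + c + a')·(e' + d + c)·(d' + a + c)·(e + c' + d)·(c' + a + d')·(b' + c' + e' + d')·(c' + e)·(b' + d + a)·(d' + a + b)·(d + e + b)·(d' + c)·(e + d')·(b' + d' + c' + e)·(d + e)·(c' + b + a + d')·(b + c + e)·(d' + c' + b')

There are 2^5 = 32 truth assignments over (a, b, c, d, e).
Split on c. With c = 1, the clauses containing c are satisfied and c' drops from the rest; 3 of the 2^4 = 16 assignments to the other variables satisfy what remains.
With c = 0, by the same count on the reduced clause set, 0 assignments work.
(One model: a=F, b=F, c=T, d=F, e=T.)
Total: 3 + 0 = 3.

3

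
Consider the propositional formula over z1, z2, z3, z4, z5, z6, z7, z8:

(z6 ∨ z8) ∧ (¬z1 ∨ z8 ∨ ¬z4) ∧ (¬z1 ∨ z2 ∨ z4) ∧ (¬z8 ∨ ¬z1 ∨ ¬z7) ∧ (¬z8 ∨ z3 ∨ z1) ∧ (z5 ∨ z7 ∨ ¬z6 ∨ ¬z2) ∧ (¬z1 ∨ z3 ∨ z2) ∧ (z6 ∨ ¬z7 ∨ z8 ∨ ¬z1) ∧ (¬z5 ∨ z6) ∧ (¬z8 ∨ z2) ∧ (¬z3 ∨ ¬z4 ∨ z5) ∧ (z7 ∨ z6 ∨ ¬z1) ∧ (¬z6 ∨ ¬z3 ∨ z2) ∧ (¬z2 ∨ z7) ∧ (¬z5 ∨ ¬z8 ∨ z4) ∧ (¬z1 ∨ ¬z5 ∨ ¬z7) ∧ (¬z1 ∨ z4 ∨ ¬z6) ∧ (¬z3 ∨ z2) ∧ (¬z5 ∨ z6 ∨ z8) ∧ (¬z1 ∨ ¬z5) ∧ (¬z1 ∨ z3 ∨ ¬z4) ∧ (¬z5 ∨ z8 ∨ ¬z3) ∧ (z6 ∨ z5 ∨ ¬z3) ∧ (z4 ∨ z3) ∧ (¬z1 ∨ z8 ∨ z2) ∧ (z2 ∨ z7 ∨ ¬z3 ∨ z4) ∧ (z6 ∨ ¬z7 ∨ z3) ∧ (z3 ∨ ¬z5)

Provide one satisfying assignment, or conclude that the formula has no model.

Case z6 = True:
Case z8 = False:
Case z1 = False:
Case z3 = False:
(z4) alone gives z4 = True.
(¬z5) alone gives z5 = False.
Case z7 = True:
All clauses hold; z2 can take either value.

z1: False,  z2: False,  z3: False,  z4: True,  z5: False,  z6: True,  z7: True,  z8: False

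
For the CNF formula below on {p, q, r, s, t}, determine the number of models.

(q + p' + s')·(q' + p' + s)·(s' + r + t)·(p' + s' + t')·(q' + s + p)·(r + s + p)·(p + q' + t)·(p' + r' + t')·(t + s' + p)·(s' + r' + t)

There are 2^5 = 32 truth assignments over (p, q, r, s, t).
Split on r. With r = 1, the clauses containing r are satisfied and r' drops from the rest; 5 of the 2^4 = 16 assignments to the other variables satisfy what remains.
With r = 0, by the same count on the reduced clause set, 4 assignments work.
Total: 5 + 4 = 9.

9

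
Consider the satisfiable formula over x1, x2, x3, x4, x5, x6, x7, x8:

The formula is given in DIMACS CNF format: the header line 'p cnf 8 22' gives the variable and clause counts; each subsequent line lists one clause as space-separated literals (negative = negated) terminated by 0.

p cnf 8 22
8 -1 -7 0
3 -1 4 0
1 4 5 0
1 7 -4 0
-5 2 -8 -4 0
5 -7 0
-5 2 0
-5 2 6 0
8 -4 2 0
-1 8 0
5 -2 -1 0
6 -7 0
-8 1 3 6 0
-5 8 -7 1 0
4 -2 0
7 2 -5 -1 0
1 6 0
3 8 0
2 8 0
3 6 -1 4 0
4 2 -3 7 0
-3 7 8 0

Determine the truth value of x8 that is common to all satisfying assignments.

Suppose x8 = False.
From the singleton clause (¬x1), x1 = False.
From the singleton clause (x6), x6 = True.
From the singleton clause (x3), x3 = True.
From the singleton clause (x2), x2 = True.
From the singleton clause (x4), x4 = True.
From the singleton clause (x7), x7 = True.
From the singleton clause (x5), x5 = True.
That conflicts with the unit clause (¬x5).
So every satisfying assignment has x8 = True.

True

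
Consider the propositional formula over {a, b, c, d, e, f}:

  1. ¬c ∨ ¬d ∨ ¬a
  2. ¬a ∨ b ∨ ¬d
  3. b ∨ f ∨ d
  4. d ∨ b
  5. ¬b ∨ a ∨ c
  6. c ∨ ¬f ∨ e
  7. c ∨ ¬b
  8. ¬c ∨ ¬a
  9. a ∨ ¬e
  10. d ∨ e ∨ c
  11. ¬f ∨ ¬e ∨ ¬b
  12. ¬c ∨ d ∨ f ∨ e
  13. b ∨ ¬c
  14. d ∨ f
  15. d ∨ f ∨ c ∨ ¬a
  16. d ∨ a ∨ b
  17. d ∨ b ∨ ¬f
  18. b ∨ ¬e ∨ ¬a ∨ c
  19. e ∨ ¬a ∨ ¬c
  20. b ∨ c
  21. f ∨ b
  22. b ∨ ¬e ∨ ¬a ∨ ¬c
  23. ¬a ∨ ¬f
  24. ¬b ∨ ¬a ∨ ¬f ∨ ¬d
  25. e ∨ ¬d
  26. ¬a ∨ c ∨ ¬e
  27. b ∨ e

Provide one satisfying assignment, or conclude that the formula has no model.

a=False, b=True, c=True, d=False, e=False, f=True

Suppose d = False.
The clause (b) is unit, so b = True.
The clause (c) is unit, so c = True.
The clause (¬a) is unit, so a = False.
The clause (¬e) is unit, so e = False.
The clause (f) is unit, so f = True.
Every clause now holds.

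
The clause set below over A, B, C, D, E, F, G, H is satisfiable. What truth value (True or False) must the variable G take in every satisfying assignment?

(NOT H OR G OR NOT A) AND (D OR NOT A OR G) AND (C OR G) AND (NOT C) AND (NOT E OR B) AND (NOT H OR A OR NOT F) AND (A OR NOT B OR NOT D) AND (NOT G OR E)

Suppose G = false.
The clause (C) is unit, so C = true.
That conflicts with the unit clause (NOT C).
So every satisfying assignment has G = True.

True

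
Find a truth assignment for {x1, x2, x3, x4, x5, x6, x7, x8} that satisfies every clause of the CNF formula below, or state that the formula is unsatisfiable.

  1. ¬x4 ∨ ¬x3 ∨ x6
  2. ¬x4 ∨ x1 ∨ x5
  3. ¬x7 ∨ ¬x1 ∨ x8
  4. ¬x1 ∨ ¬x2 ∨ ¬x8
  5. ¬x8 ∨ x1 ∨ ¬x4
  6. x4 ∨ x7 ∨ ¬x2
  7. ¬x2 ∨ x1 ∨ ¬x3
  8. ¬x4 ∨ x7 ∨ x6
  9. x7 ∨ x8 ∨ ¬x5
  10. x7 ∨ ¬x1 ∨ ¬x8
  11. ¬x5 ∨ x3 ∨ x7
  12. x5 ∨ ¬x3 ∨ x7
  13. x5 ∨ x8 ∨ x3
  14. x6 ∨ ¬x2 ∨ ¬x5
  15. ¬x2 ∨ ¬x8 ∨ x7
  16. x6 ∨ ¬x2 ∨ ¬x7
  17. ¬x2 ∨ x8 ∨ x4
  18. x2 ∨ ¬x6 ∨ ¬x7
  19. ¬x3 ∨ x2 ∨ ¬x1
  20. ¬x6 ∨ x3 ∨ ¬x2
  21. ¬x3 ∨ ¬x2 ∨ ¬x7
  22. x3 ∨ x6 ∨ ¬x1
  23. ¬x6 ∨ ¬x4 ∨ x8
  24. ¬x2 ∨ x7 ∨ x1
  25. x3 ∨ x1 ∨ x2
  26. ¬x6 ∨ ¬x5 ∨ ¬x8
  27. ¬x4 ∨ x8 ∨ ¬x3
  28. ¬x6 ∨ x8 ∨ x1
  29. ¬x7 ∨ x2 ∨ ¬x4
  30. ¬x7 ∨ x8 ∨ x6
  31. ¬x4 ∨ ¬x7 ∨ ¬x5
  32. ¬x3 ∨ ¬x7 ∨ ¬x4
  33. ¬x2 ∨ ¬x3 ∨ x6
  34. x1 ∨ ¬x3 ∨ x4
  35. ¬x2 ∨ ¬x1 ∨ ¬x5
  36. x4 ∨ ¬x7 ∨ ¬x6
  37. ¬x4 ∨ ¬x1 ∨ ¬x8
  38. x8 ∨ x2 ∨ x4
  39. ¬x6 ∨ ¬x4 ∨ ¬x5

Suppose x4 = False.
Suppose x7 = True.
(¬x6) alone gives x6 = False.
(¬x2) alone gives x2 = False.
(x8) alone gives x8 = True.
Suppose x3 = False.
(¬x1) alone gives x1 = False.
Now (x1) is unsatisfied and unit — conflict.
Undo x3 and try x3 = True.
(¬x1) alone gives x1 = False.
Now (x1) is unsatisfied and unit — conflict.
Both values of x3 lead to a conflict.
Undo x7 and try x7 = False.
(¬x2) alone gives x2 = False.
(x8) alone gives x8 = True.
(¬x1) alone gives x1 = False.
(x3) alone gives x3 = True.
Now (¬x3) is unsatisfied and unit — conflict.
Both values of x7 lead to a conflict.
Undo x4 and try x4 = True.
Suppose x3 = False.
Suppose x1 = True.
(x6) alone gives x6 = True.
(¬x2) alone gives x2 = False.
(¬x7) alone gives x7 = False.
(¬x8) alone gives x8 = False.
Now (x8) is unsatisfied and unit — conflict.
Undo x1 and try x1 = False.
(x5) alone gives x5 = True.
(¬x8) alone gives x8 = False.
(x7) alone gives x7 = True.
Now (¬x7) is unsatisfied and unit — conflict.
Both values of x1 lead to a conflict.
Undo x3 and try x3 = True.
(x6) alone gives x6 = True.
(x8) alone gives x8 = True.
(x1) alone gives x1 = True.
Now (¬x1) is unsatisfied and unit — conflict.
Both values of x3 lead to a conflict.
Both values of x4 lead to a conflict.

UNSATISFIABLE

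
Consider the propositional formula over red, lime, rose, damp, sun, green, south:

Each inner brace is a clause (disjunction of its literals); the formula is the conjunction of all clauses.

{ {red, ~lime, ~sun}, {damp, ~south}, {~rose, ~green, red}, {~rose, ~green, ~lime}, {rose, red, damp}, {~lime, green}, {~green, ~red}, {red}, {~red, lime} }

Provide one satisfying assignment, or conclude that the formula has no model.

UNSATISFIABLE

(red) alone gives red = 1.
(~green) alone gives green = 0.
(~lime) alone gives lime = 0.
That conflicts with the unit clause (lime).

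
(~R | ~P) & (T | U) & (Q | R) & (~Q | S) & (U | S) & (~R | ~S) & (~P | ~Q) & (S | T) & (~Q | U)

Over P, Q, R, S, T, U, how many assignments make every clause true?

3

There are 2^6 = 64 truth assignments over (P, Q, R, S, T, U).
Split on S. With S = 1, the clauses containing S are satisfied and ~S drops from the rest; 2 of the 2^5 = 32 assignments to the other variables satisfy what remains.
With S = 0, by the same count on the reduced clause set, 1 assignment works.
Total: 2 + 1 = 3.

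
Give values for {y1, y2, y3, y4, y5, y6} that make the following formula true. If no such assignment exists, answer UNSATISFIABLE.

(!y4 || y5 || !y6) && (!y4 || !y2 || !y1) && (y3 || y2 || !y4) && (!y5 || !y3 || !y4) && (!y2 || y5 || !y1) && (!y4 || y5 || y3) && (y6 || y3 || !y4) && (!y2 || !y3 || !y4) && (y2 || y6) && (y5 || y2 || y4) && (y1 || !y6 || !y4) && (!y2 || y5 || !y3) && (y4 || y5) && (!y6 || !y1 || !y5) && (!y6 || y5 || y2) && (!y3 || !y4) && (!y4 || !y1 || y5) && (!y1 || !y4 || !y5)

Suppose y2 = true.
Suppose y4 = false.
Unit clause (y5) forces y5 = true.
Suppose y6 = true.
Unit clause (!y1) forces y1 = false.
Every clause is now satisfied; y3 is unconstrained.

y1: false,  y2: true,  y3: false,  y4: false,  y5: true,  y6: true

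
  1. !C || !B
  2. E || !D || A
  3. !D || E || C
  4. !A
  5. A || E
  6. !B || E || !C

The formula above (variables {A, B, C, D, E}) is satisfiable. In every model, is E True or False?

Suppose E = false.
The clause (!A) is unit, so A = false.
But (A) is also a unit clause — contradiction.
So every satisfying assignment has E = True.

True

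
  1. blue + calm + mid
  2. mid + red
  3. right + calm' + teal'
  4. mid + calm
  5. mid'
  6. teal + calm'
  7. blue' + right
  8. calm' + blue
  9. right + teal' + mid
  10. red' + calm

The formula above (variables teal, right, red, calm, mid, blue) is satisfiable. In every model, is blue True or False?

True

Suppose blue = 0.
(mid') alone gives mid = 0.
(calm) alone gives calm = 1.
That conflicts with the unit clause (calm').
So every satisfying assignment has blue = True.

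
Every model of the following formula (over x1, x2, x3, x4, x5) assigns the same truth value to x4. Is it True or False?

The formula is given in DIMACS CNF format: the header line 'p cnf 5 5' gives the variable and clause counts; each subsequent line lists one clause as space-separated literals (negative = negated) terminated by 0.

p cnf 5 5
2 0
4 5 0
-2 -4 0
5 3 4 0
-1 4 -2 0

False

Suppose x4 = True.
(x2) alone gives x2 = True.
Now (¬x2) is unsatisfied and unit — conflict.
So every satisfying assignment has x4 = False.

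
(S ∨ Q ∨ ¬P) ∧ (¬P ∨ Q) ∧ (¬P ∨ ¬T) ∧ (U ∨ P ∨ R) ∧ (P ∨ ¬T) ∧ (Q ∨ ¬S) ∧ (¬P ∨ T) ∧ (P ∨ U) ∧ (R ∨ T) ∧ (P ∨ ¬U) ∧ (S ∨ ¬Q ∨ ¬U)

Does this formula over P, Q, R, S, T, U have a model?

Unsatisfiable

Branch on P: set P = False.
Unit clause (¬T) forces T = False.
Unit clause (U) forces U = True.
That conflicts with the unit clause (¬U).
Backtrack on P: now try P = True.
Unit clause (Q) forces Q = True.
Unit clause (¬T) forces T = False.
That conflicts with the unit clause (T).
Neither P = True nor P = False works.
No assignment satisfies every clause.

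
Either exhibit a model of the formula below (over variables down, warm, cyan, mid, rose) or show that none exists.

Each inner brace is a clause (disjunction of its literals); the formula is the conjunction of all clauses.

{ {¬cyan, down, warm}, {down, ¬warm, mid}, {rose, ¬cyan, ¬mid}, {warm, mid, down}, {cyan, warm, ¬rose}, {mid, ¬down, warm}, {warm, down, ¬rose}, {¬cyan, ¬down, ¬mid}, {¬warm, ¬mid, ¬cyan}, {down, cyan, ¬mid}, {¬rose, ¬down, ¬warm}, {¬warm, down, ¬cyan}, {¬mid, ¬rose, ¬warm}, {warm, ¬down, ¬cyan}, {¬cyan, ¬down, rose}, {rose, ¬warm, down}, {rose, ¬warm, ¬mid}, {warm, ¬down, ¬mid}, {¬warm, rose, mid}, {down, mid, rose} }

Case cyan = False:
Case warm = True:
Case down = True:
(¬rose) alone gives rose = False.
(¬mid) alone gives mid = False.
Now (mid) is unsatisfied and unit — conflict.
So down must be the other value — set down = False.
(mid) alone gives mid = True.
Now (¬mid) is unsatisfied and unit — conflict.
Either choice for down ends in contradiction.
So warm must be the other value — set warm = False.
(¬rose) alone gives rose = False.
Case mid = True:
(down) alone gives down = True.
Now (¬down) is unsatisfied and unit — conflict.
So mid must be the other value — set mid = False.
(down) alone gives down = True.
Now (¬down) is unsatisfied and unit — conflict.
Either choice for mid ends in contradiction.
Either choice for warm ends in contradiction.
So cyan must be the other value — set cyan = True.
Case down = True:
(¬mid) alone gives mid = False.
(warm) alone gives warm = True.
(¬rose) alone gives rose = False.
Now (rose) is unsatisfied and unit — conflict.
So down must be the other value — set down = False.
(warm) alone gives warm = True.
Now (¬warm) is unsatisfied and unit — conflict.
Either choice for down ends in contradiction.
Either choice for cyan ends in contradiction.

UNSATISFIABLE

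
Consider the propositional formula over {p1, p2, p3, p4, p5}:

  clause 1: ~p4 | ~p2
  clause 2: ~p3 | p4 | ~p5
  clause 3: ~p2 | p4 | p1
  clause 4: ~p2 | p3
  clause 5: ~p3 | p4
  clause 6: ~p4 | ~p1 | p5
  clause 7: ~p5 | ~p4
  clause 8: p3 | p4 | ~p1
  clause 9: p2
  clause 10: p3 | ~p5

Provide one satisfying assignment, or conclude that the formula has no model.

(p2) alone gives p2 = 1.
(~p4) alone gives p4 = 0.
(p1) alone gives p1 = 1.
(p3) alone gives p3 = 1.
That conflicts with the unit clause (~p3).

UNSATISFIABLE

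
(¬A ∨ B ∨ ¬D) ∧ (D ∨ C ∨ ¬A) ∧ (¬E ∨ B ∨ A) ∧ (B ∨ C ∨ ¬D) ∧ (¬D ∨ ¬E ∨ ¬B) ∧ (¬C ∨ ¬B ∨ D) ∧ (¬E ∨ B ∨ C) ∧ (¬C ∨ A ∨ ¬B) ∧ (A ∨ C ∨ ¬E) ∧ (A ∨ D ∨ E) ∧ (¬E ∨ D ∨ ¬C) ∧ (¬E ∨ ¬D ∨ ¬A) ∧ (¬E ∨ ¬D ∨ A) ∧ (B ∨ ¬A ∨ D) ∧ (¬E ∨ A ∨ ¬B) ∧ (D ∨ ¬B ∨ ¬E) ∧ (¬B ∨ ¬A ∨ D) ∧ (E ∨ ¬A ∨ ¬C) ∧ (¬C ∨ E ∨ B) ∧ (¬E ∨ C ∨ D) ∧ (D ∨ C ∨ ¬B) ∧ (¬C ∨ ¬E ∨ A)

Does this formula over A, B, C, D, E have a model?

Satisfiable

Try A = False.
Try E = False.
Unit clause (D) forces D = True.
Try B = True.
Unit clause (¬C) forces C = False.
This assignment satisfies each clause.
A satisfying assignment: A ↦ False, B ↦ True, C ↦ False, D ↦ True, E ↦ False.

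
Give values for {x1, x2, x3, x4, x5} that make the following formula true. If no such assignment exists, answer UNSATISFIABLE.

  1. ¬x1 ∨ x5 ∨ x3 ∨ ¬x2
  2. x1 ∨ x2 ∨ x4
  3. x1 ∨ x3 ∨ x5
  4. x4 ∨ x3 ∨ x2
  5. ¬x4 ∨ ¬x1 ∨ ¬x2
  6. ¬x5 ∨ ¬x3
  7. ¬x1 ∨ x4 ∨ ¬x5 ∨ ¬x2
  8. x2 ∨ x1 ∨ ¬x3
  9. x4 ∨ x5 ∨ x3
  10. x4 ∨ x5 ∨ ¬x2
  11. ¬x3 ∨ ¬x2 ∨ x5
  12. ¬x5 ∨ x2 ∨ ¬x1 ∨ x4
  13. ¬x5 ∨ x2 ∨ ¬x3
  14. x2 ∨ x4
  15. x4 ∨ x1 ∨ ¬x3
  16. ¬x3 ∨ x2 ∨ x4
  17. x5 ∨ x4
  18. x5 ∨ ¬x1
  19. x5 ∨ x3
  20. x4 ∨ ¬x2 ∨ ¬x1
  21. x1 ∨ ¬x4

Suppose x5 = True.
(¬x3) alone gives x3 = False.
Suppose x4 = False.
(x2) alone gives x2 = True.
(¬x1) alone gives x1 = False.
Every clause now holds.

x1 ↦ False, x2 ↦ True, x3 ↦ False, x4 ↦ False, x5 ↦ True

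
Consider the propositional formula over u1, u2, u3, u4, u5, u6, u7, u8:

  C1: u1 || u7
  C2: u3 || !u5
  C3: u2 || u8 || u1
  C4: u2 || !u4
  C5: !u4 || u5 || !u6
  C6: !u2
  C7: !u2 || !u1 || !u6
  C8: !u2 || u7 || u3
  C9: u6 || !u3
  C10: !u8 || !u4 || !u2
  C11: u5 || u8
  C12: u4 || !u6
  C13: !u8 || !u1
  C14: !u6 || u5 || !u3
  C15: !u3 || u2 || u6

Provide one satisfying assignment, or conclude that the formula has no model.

u1=false, u2=false, u3=false, u4=false, u5=false, u6=false, u7=true, u8=true

The clause (!u2) is unit, so u2 = false.
The clause (!u4) is unit, so u4 = false.
The clause (!u6) is unit, so u6 = false.
The clause (!u3) is unit, so u3 = false.
The clause (!u5) is unit, so u5 = false.
The clause (u8) is unit, so u8 = true.
The clause (!u1) is unit, so u1 = false.
The clause (u7) is unit, so u7 = true.
All clauses are satisfied.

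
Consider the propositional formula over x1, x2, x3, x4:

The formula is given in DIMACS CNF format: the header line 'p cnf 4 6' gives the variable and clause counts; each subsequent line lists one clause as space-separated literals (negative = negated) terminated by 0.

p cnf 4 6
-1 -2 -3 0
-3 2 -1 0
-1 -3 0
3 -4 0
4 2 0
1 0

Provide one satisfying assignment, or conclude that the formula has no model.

From the singleton clause (x1), x1 = True.
From the singleton clause (¬x3), x3 = False.
From the singleton clause (¬x4), x4 = False.
From the singleton clause (x2), x2 = True.
This assignment satisfies each clause.

x1 ↦ True,  x2 ↦ True,  x3 ↦ False,  x4 ↦ False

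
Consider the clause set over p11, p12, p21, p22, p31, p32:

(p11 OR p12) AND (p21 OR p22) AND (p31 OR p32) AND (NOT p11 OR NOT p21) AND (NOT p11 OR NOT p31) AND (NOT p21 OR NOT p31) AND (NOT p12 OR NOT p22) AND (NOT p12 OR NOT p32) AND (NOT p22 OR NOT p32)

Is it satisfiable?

Suppose p11 = true.
From the singleton clause (NOT p21), p21 = false.
From the singleton clause (p22), p22 = true.
From the singleton clause (NOT p31), p31 = false.
From the singleton clause (p32), p32 = true.
That conflicts with the unit clause (NOT p32).
Undo p11 and try p11 = false.
From the singleton clause (p12), p12 = true.
From the singleton clause (NOT p22), p22 = false.
From the singleton clause (p21), p21 = true.
From the singleton clause (NOT p31), p31 = false.
From the singleton clause (p32), p32 = true.
That conflicts with the unit clause (NOT p32).
Either choice for p11 ends in contradiction.
No assignment satisfies every clause.

No, unsatisfiable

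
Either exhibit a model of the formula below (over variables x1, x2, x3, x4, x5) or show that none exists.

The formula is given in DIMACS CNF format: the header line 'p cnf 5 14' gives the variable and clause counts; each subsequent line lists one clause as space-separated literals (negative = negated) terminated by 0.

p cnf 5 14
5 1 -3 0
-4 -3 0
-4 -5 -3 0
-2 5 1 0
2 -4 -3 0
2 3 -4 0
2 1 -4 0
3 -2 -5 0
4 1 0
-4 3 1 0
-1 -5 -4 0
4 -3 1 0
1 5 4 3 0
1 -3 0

x1=True,  x2=True,  x3=False,  x4=False,  x5=False

Branch on x4: set x4 = False.
From the singleton clause (x1), x1 = True.
Branch on x3: set x3 = False.
Branch on x2: set x2 = True.
From the singleton clause (¬x5), x5 = False.
All clauses are satisfied.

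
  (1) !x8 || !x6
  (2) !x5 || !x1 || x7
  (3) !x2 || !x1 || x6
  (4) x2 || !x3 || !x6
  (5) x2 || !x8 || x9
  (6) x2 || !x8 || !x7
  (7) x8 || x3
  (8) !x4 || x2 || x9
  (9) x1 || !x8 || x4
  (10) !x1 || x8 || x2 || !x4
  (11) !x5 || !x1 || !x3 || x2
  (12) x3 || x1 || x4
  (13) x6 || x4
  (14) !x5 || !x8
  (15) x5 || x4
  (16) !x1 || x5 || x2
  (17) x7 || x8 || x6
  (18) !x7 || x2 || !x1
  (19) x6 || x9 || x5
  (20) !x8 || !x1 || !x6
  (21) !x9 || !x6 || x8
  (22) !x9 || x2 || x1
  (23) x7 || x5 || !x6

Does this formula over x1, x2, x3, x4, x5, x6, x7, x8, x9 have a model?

Yes, satisfiable

Try x8 = true.
From the singleton clause (!x6), x6 = false.
From the singleton clause (x4), x4 = true.
From the singleton clause (!x5), x5 = false.
From the singleton clause (x9), x9 = true.
Try x2 = true.
From the singleton clause (!x1), x1 = false.
All clauses hold; x3, x7 can take either value.
A satisfying assignment: x1=false,  x2=true,  x3=true,  x4=true,  x5=false,  x6=false,  x7=true,  x8=true,  x9=true.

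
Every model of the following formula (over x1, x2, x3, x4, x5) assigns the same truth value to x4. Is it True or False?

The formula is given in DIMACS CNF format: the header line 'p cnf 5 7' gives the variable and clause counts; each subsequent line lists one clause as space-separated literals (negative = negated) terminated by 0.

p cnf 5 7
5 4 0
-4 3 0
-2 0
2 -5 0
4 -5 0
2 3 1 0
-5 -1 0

Suppose x4 = False.
(x5) alone gives x5 = True.
That conflicts with the unit clause (¬x5).
So every satisfying assignment has x4 = True.

True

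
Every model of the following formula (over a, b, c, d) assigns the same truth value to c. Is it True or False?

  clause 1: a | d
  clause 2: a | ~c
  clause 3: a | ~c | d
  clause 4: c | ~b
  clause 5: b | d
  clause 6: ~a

Suppose c = 1.
(a) alone gives a = 1.
That conflicts with the unit clause (~a).
So every satisfying assignment has c = False.

False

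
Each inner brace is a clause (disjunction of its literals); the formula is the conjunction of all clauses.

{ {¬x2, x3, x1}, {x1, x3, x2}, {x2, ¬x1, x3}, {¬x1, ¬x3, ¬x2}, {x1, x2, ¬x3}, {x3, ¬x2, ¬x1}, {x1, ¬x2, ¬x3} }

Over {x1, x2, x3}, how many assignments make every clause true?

1

There are 2^3 = 8 truth assignments over (x1, x2, x3).
Check each against the 7 clauses (columns in the order x1, x2, x3):
  F F F  ✗ fails (x1 ∨ x3 ∨ x2)
  F F T  ✗ fails (x1 ∨ x2 ∨ ¬x3)
  F T F  ✗ fails (¬x2 ∨ x3 ∨ x1)
  F T T  ✗ fails (x1 ∨ ¬x2 ∨ ¬x3)
  T F F  ✗ fails (x2 ∨ ¬x1 ∨ x3)
  T F T  ✓ satisfies all
  T T F  ✗ fails (x3 ∨ ¬x2 ∨ ¬x1)
  T T T  ✗ fails (¬x1 ∨ ¬x3 ∨ ¬x2)
1 of the 8 rows is a model.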